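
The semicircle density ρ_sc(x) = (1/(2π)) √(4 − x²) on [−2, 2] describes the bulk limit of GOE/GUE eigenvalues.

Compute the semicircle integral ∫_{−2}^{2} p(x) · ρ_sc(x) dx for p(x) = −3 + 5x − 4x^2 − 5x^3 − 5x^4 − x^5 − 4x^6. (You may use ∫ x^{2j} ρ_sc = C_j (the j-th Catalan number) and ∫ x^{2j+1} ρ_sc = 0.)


Write p(x) = Σ a_i x^i, split into monomials and integrate each against ρ_sc separately.
Using ∫ x^{2j} ρ_sc = C_j = (1/(j+1)) C(2j, j) (Catalan numbers) and ∫ x^{2j+1} ρ_sc = 0 (odd monomials vanish by symmetry):
  i = 0 (even): a_0 · C_{0} = -3 · 1 = -3
  i = 1 (odd): ∫ x^1 ρ_sc = 0 (vanishes)
  i = 2 (even): a_2 · C_{1} = -4 · 1 = -4
  i = 3 (odd): ∫ x^3 ρ_sc = 0 (vanishes)
  i = 4 (even): a_4 · C_{2} = -5 · 2 = -10
  i = 5 (odd): ∫ x^5 ρ_sc = 0 (vanishes)
  i = 6 (even): a_6 · C_{3} = -4 · 5 = -20

Summing the contributions: ∫_{−2}^{2} p(x) ρ_sc(x) dx = (-3) + (-4) + (-10) + (-20) = -37.


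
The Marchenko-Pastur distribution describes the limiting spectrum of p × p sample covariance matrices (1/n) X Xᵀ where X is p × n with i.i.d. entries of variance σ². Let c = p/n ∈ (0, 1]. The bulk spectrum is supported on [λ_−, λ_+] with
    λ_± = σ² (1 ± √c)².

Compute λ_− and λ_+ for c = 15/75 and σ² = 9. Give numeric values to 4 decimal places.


c = 15/75 = 0.200000; √c = 0.447214.
λ_− = σ² (1 − √c)² = 9 · (1 − 0.447214)² = 9 · (0.552786)² = 2.750155.
λ_+ = σ² (1 + √c)² = 9 · (1 + 0.447214)² = 9 · (1.447214)² = 18.849845.

Rounded to 4 decimal places: λ_− ≈ 2.7502, λ_+ ≈ 18.8498.


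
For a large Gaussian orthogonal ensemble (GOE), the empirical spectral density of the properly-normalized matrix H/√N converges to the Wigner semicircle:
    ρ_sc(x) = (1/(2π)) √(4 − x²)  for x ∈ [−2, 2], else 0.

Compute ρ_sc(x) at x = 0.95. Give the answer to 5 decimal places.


ρ_sc(x) = (1/(2π)) √(4 − x²). With x = 0.95:
  4 − x² = 4 − (0.95)² = 4 − 0.902500 = 3.097500.
  √(4 − x²) = 1.759972.
  1/(2π) = 0.159155.
  ρ_sc(0.95) = 0.159155 · 1.759972 = 0.280108.

Rounded to 5 decimal places: ρ_sc(0.95) ≈ 0.28011.


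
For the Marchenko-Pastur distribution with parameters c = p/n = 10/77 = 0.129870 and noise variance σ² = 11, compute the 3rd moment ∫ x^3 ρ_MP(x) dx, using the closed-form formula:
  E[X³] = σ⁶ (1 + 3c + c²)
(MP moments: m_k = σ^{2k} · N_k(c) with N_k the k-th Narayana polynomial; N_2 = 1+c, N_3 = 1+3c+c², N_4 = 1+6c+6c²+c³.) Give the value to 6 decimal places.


E[X³] = σ⁶ (1 + 3c + c²) (third MP moment). With σ² = 11 (so σ⁶ = 1331) and c = 10/77 = 0.129870: E[X³] = 1331 · (1 + 3·0.129870 + (0.129870)²) = 1331 · 1.406477.

So E[X^3] = 1872.020408.


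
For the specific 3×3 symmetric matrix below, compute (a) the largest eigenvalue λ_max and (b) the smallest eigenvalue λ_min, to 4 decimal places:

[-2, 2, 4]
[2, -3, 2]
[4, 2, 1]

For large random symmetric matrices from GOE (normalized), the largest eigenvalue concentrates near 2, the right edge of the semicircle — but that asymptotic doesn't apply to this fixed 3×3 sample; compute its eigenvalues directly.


Since M is real symmetric, all three eigenvalues are real; they are the roots of det(λI − M) = λ³ − (tr M) λ² + s λ − det M, where s is the sum of the principal 2×2 minors.
tr M = -2 + (-3) + 1 = -4.
s = ((-2)·(-3) − 2²) + ((-2)·1 − 4²) + ((-3)·1 − 2²) = 2 + (-18) + (-7) = -23.
det M (expand along row 1) = (-2)·(-7) − 2·(-6) + 4·16 = 90.
Characteristic polynomial: λ³ + 4λ² − 23λ − 90 = 0.
Substitute λ = y + (tr M)/3 = y − 1.333333 to remove the quadratic term: y³ + p·y + q = 0 with p = s − (tr M)²/3 = -28.333333 and q = −2(tr M)³/27 + (tr M)·s/3 − det M = -54.592593.
Three real roots ⇒ use the trigonometric (Viète) form: r = 2√(−p/3) = 6.146363, φ = arccos(3q/(p·r)) = arccos(0.940457) = 0.346823 rad.
y_k = r·cos(φ/3 − 2πk/3) for k = 0, 1, 2 gives y = 6.105335, -2.438669, -3.666667.
λ_k = y_k − 1.333333 gives λ = 4.7720, -3.7720, -5.0000 (check: the sum is -4.0000 = tr M).

Hence λ_max = 4.7720 and λ_min = -5.0000.


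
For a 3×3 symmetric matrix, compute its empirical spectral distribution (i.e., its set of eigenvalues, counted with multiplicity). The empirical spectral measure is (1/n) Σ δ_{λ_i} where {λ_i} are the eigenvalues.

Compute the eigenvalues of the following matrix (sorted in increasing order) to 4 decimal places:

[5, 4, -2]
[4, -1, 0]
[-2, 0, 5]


Since M is real symmetric, all three eigenvalues are real; they are the roots of det(λI − M) = λ³ − (tr M) λ² + s λ − det M, where s is the sum of the principal 2×2 minors.
tr M = 5 + (-1) + 5 = 9.
s = (5·(-1) − 4²) + (5·5 − (-2)²) + ((-1)·5 − 0²) = -21 + 21 + (-5) = -5.
det M (expand along row 1) = 5·(-5) − 4·20 + (-2)·(-2) = -101.
Characteristic polynomial: λ³ − 9λ² − 5λ + 101 = 0.
Substitute λ = y + (tr M)/3 = y + 3.000000 to remove the quadratic term: y³ + p·y + q = 0 with p = s − (tr M)²/3 = -32.000000 and q = −2(tr M)³/27 + (tr M)·s/3 − det M = 32.000000.
Three real roots ⇒ use the trigonometric (Viète) form: r = 2√(−p/3) = 6.531973, φ = arccos(3q/(p·r)) = arccos(-0.459279) = 2.047980 rad.
y_k = r·cos(φ/3 − 2πk/3) for k = 0, 1, 2 gives y = 5.068140, 1.034608, -6.102748.
λ_k = y_k + 3.000000 gives λ = 8.0681, 4.0346, -3.1027 (check: the sum is 9.0000 = tr M).

Eigenvalues sorted in increasing order: [-3.1027, 4.0346, 8.0681].


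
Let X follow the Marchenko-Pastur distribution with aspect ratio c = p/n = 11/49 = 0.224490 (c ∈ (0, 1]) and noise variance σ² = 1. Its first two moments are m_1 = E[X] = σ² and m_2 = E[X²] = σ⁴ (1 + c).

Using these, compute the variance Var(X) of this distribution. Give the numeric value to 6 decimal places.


m_1 = E[X] = σ² = 1, so m_1² = 1.
m_2 = E[X²] = σ⁴ (1 + c) = 1 · (1 + 0.224490) = 1 · 1.224490 = 1.224490.
(Note m_2 − m_1² simplifies to c · σ⁴ = 0.224490 · 1.)

Var(X) = m_2 − m_1² = 1.224490 − 1 = 0.224490.


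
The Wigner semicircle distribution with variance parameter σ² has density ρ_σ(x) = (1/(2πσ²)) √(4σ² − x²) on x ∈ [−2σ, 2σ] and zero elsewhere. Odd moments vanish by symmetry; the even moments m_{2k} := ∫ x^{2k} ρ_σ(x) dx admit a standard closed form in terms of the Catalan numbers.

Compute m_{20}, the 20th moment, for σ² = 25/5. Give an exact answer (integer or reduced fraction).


By the scaled semicircle moment identity, m_{2k} = σ^{2k} · C_k with k = 10.
C_10 = (1/(k+1)) · C(2k, k) = (1/11) · C(20, 10) = (1/11) · 184756 = 16796.
σ^{2k} = (σ²)^k = (25/5)^10 = 9765625.

Therefore m_{20} = σ^{20} · C_10 = 9765625 · 16796 = 164023437500.


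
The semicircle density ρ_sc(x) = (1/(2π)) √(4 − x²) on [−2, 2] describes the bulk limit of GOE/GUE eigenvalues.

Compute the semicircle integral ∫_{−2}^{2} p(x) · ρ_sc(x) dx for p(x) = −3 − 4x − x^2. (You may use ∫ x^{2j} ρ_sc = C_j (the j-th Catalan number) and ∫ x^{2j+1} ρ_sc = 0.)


Write p(x) = Σ a_i x^i, split into monomials and integrate each against ρ_sc separately.
Using ∫ x^{2j} ρ_sc = C_j = (1/(j+1)) C(2j, j) (Catalan numbers) and ∫ x^{2j+1} ρ_sc = 0 (odd monomials vanish by symmetry):
  i = 0 (even): a_0 · C_{0} = -3 · 1 = -3
  i = 1 (odd): ∫ x^1 ρ_sc = 0 (vanishes)
  i = 2 (even): a_2 · C_{1} = -1 · 1 = -1

Summing the contributions: ∫_{−2}^{2} p(x) ρ_sc(x) dx = (-3) + (-1) = -4.


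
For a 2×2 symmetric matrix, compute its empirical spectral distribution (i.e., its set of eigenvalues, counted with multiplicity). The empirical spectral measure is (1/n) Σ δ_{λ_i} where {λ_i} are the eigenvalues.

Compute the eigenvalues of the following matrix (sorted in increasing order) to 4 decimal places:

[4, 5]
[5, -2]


Since M is real symmetric, both eigenvalues are real; they are the roots of det(λI − M) = λ² − (tr M) λ + det M.
tr M = 4 + (-2) = 2.
det M = 4·(-2) − 5² = -8 − 25 = -33.
Characteristic polynomial: λ² − 2λ − 33 = 0.
Discriminant Δ = (tr M)² − 4·det M = 4 − (-132) = 136; √Δ = 11.661904.
λ = (tr M ± √Δ)/2 = (2 ± 11.661904)/2, giving (tr M − √Δ)/2 = -4.8310 and (tr M + √Δ)/2 = 6.8310.

Eigenvalues sorted in increasing order: [-4.8310, 6.8310].


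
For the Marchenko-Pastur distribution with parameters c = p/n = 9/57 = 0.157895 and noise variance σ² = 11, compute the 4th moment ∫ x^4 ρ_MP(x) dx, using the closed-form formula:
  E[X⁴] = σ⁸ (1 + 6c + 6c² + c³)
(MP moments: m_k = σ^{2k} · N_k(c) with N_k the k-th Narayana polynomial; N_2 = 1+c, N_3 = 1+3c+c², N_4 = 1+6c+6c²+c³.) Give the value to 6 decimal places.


E[X⁴] = σ⁸ (1 + 6c + 6c² + c³) (fourth MP moment). With σ² = 11 (so σ⁸ = 14641) and c = 9/57 = 0.157895: E[X⁴] = 14641 · (1 + 6·0.157895 + 6·(0.157895)² + (0.157895)³) = 14641 · 2.100889.

So E[X^4] = 30759.120863.


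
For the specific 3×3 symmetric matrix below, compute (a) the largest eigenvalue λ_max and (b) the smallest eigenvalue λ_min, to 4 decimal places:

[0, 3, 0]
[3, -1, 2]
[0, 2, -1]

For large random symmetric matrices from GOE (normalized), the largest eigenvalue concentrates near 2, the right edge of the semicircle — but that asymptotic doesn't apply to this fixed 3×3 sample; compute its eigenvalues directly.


Since M is real symmetric, all three eigenvalues are real; they are the roots of det(λI − M) = λ³ − (tr M) λ² + s λ − det M, where s is the sum of the principal 2×2 minors.
tr M = 0 + (-1) + (-1) = -2.
s = (0·(-1) − 3²) + (0·(-1) − 0²) + ((-1)·(-1) − 2²) = -9 + 0 + (-3) = -12.
det M (expand along row 1) = 0·(-3) − 3·(-3) + 0·6 = 9.
Characteristic polynomial: λ³ + 2λ² − 12λ − 9 = 0.
Substitute λ = y + (tr M)/3 = y − 0.666667 to remove the quadratic term: y³ + p·y + q = 0 with p = s − (tr M)²/3 = -13.333333 and q = −2(tr M)³/27 + (tr M)·s/3 − det M = -0.407407.
Three real roots ⇒ use the trigonometric (Viète) form: r = 2√(−p/3) = 4.216370, φ = arccos(3q/(p·r)) = arccos(0.021741) = 1.549054 rad.
y_k = r·cos(φ/3 − 2πk/3) for k = 0, 1, 2 gives y = 3.666667, -0.030558, -3.636109.
λ_k = y_k − 0.666667 gives λ = 3.0000, -0.6972, -4.3028 (check: the sum is -2.0000 = tr M).

Hence λ_max = 3.0000 and λ_min = -4.3028.


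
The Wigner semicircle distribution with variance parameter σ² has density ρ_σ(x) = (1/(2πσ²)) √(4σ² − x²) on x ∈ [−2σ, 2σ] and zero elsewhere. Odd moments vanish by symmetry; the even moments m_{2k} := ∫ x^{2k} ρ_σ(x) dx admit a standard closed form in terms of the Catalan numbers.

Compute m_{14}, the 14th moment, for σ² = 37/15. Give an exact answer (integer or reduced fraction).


By the scaled semicircle moment identity, m_{2k} = σ^{2k} · C_k with k = 7.
C_7 = (1/(k+1)) · C(2k, k) = (1/8) · C(14, 7) = (1/8) · 3432 = 429.
σ^{2k} = (σ²)^k = (37/15)^7 = 94931877133/170859375.

Therefore m_{14} = σ^{14} · C_7 = (94931877133/170859375) · 429 = 13575258430019/56953125.


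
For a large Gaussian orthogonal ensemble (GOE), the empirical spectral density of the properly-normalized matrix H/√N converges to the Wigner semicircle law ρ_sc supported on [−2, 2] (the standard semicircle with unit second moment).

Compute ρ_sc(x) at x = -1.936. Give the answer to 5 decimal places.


ρ_sc(x) = (1/(2π)) √(4 − x²). With x = -1.936:
  4 − x² = 4 − (-1.936)² = 4 − 3.748096 = 0.251904.
  √(4 − x²) = 0.501900.
  1/(2π) = 0.159155.
  ρ_sc(-1.936) = 0.159155 · 0.501900 = 0.079880.

Rounded to 5 decimal places: ρ_sc(-1.936) ≈ 0.07988.


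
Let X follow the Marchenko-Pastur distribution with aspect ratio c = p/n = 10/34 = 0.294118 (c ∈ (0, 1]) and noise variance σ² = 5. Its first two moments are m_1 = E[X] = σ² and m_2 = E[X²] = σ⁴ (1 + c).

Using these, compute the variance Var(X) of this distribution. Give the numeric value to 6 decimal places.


m_1 = E[X] = σ² = 5, so m_1² = 25.
m_2 = E[X²] = σ⁴ (1 + c) = 25 · (1 + 0.294118) = 25 · 1.294118 = 32.352941.
(Note m_2 − m_1² simplifies to c · σ⁴ = 0.294118 · 25.)

Var(X) = m_2 − m_1² = 32.352941 − 25 = 7.352941.


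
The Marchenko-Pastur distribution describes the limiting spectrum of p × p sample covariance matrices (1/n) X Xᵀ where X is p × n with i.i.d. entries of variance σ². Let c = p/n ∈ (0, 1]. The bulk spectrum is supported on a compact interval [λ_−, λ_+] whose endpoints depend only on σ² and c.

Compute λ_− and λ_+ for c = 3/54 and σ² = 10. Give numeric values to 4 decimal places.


c = 3/54 = 0.055556; √c = 0.235702.
λ_− = σ² (1 − √c)² = 10 · (1 − 0.235702)² = 10 · (0.764298)² = 5.841510.
λ_+ = σ² (1 + √c)² = 10 · (1 + 0.235702)² = 10 · (1.235702)² = 15.269601.

Rounded to 4 decimal places: λ_− ≈ 5.8415, λ_+ ≈ 15.2696.


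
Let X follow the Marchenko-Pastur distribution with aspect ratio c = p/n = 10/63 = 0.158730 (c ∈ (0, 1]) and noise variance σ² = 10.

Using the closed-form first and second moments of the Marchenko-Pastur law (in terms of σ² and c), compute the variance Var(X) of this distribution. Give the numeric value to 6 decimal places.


Recall the MP moments m_1 = E[X] = σ² and m_2 = E[X²] = σ⁴ (1 + c).
m_1 = E[X] = σ² = 10, so m_1² = 100.
m_2 = E[X²] = σ⁴ (1 + c) = 100 · (1 + 0.158730) = 100 · 1.158730 = 115.873016.
(Note m_2 − m_1² simplifies to c · σ⁴ = 0.158730 · 100.)

Var(X) = m_2 − m_1² = 115.873016 − 100 = 15.873016.


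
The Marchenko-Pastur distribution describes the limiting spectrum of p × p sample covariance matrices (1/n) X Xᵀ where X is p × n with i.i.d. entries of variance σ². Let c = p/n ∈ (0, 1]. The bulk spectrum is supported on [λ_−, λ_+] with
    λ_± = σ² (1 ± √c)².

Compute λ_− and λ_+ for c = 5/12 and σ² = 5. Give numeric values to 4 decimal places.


c = 5/12 = 0.416667; √c = 0.645497.
λ_− = σ² (1 − √c)² = 5 · (1 − 0.645497)² = 5 · (0.354503)² = 0.628361.
λ_+ = σ² (1 + √c)² = 5 · (1 + 0.645497)² = 5 · (1.645497)² = 13.538306.

Rounded to 4 decimal places: λ_− ≈ 0.6284, λ_+ ≈ 13.5383.


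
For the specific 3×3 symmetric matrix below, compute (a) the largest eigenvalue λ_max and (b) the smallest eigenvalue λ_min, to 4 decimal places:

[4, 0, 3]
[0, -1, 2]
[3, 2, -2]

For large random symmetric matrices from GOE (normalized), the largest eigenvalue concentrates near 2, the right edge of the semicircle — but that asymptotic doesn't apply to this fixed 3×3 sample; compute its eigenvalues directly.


Since M is real symmetric, all three eigenvalues are real; they are the roots of det(λI − M) = λ³ − (tr M) λ² + s λ − det M, where s is the sum of the principal 2×2 minors.
tr M = 4 + (-1) + (-2) = 1.
s = (4·(-1) − 0²) + (4·(-2) − 3²) + ((-1)·(-2) − 2²) = -4 + (-17) + (-2) = -23.
det M (expand along row 1) = 4·(-2) − 0·(-6) + 3·3 = 1.
Characteristic polynomial: λ³ − λ² − 23λ − 1 = 0.
Substitute λ = y + (tr M)/3 = y + 0.333333 to remove the quadratic term: y³ + p·y + q = 0 with p = s − (tr M)²/3 = -23.333333 and q = −2(tr M)³/27 + (tr M)·s/3 − det M = -8.740741.
Three real roots ⇒ use the trigonometric (Viète) form: r = 2√(−p/3) = 5.577734, φ = arccos(3q/(p·r)) = arccos(0.201481) = 1.367926 rad.
y_k = r·cos(φ/3 − 2πk/3) for k = 0, 1, 2 gives y = 5.007867, -0.376898, -4.630970.
λ_k = y_k + 0.333333 gives λ = 5.3412, -0.0436, -4.2976 (check: the sum is 1.0000 = tr M).

Hence λ_max = 5.3412 and λ_min = -4.2976.


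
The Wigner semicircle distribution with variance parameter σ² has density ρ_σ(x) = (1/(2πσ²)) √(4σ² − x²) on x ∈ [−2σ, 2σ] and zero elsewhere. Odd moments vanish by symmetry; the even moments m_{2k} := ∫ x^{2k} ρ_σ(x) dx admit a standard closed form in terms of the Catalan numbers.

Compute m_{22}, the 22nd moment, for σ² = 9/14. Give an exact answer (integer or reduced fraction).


By the scaled semicircle moment identity, m_{2k} = σ^{2k} · C_k with k = 11.
C_11 = (1/(k+1)) · C(2k, k) = (1/12) · C(22, 11) = (1/12) · 705432 = 58786.
σ^{2k} = (σ²)^k = (9/14)^11 = 31381059609/4049565169664.

Therefore m_{22} = σ^{22} · C_11 = (31381059609/4049565169664) · 58786 = 131769069298191/289254654976.


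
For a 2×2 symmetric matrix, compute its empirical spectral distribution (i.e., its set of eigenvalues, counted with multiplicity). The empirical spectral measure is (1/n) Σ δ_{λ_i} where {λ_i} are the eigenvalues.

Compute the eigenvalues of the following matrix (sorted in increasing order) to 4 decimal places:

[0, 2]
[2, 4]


Since M is real symmetric, both eigenvalues are real; they are the roots of det(λI − M) = λ² − (tr M) λ + det M.
tr M = 0 + 4 = 4.
det M = 0·4 − 2² = 0 − 4 = -4.
Characteristic polynomial: λ² − 4λ − 4 = 0.
Discriminant Δ = (tr M)² − 4·det M = 16 − (-16) = 32; √Δ = 5.656854.
λ = (tr M ± √Δ)/2 = (4 ± 5.656854)/2, giving (tr M − √Δ)/2 = -0.8284 and (tr M + √Δ)/2 = 4.8284.

Eigenvalues sorted in increasing order: [-0.8284, 4.8284].


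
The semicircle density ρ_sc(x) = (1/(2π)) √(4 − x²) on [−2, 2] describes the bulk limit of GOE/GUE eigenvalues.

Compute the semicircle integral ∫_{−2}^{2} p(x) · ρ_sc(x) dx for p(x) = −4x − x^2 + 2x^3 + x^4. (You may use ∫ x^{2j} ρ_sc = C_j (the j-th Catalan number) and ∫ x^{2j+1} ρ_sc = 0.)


Write p(x) = Σ a_i x^i, split into monomials and integrate each against ρ_sc separately.
Using ∫ x^{2j} ρ_sc = C_j = (1/(j+1)) C(2j, j) (Catalan numbers) and ∫ x^{2j+1} ρ_sc = 0 (odd monomials vanish by symmetry):
  i = 1 (odd): ∫ x^1 ρ_sc = 0 (vanishes)
  i = 2 (even): a_2 · C_{1} = -1 · 1 = -1
  i = 3 (odd): ∫ x^3 ρ_sc = 0 (vanishes)
  i = 4 (even): a_4 · C_{2} = 1 · 2 = 2

Summing the contributions: ∫_{−2}^{2} p(x) ρ_sc(x) dx = (-1) + 2 = 1.


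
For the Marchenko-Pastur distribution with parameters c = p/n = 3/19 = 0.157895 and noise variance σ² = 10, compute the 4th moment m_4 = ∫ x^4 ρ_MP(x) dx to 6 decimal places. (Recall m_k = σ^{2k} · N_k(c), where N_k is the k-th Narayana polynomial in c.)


E[X⁴] = σ⁸ (1 + 6c + 6c² + c³) (fourth MP moment). With σ² = 10 (so σ⁸ = 10000) and c = 3/19 = 0.157895: E[X⁴] = 10000 · (1 + 6·0.157895 + 6·(0.157895)² + (0.157895)³) = 10000 · 2.100889.

So E[X^4] = 21008.893425.


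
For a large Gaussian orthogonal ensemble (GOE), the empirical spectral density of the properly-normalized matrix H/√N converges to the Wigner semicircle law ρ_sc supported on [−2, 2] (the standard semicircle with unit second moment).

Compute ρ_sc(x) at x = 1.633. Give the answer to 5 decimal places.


ρ_sc(x) = (1/(2π)) √(4 − x²). With x = 1.633:
  4 − x² = 4 − (1.633)² = 4 − 2.666689 = 1.333311.
  √(4 − x²) = 1.154691.
  1/(2π) = 0.159155.
  ρ_sc(1.633) = 0.159155 · 1.154691 = 0.183775.

Rounded to 5 decimal places: ρ_sc(1.633) ≈ 0.18377.


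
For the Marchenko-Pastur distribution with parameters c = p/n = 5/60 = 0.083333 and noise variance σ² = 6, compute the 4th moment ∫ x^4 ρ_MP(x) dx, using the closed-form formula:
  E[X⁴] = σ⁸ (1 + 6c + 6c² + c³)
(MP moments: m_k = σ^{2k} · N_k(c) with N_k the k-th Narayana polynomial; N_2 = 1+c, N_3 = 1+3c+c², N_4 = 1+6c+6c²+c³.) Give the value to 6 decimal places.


E[X⁴] = σ⁸ (1 + 6c + 6c² + c³) (fourth MP moment). With σ² = 6 (so σ⁸ = 1296) and c = 5/60 = 0.083333: E[X⁴] = 1296 · (1 + 6·0.083333 + 6·(0.083333)² + (0.083333)³) = 1296 · 1.542245.

So E[X^4] = 1998.750000.


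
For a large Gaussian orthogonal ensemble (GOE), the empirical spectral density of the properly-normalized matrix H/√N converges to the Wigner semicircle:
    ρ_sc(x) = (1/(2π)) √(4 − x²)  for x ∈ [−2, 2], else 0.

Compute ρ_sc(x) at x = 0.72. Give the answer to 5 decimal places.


ρ_sc(x) = (1/(2π)) √(4 − x²). With x = 0.72:
  4 − x² = 4 − (0.72)² = 4 − 0.518400 = 3.481600.
  √(4 − x²) = 1.865905.
  1/(2π) = 0.159155.
  ρ_sc(0.72) = 0.159155 · 1.865905 = 0.296968.

Rounded to 5 decimal places: ρ_sc(0.72) ≈ 0.29697.


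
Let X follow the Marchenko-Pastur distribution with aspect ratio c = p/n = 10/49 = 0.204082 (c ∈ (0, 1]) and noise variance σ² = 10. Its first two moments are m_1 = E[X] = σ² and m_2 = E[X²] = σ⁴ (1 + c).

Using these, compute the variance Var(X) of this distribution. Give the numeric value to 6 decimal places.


m_1 = E[X] = σ² = 10, so m_1² = 100.
m_2 = E[X²] = σ⁴ (1 + c) = 100 · (1 + 0.204082) = 100 · 1.204082 = 120.408163.
(Note m_2 − m_1² simplifies to c · σ⁴ = 0.204082 · 100.)

Var(X) = m_2 − m_1² = 120.408163 − 100 = 20.408163.


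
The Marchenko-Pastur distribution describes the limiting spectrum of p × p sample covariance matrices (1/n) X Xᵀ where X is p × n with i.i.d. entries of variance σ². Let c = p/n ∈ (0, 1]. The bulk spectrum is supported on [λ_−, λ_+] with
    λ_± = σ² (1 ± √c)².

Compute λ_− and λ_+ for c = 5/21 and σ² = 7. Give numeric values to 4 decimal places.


c = 5/21 = 0.238095; √c = 0.487950.
λ_− = σ² (1 − √c)² = 7 · (1 − 0.487950)² = 7 · (0.512050)² = 1.835366.
λ_+ = σ² (1 + √c)² = 7 · (1 + 0.487950)² = 7 · (1.487950)² = 15.497967.

Rounded to 4 decimal places: λ_− ≈ 1.8354, λ_+ ≈ 15.4980.


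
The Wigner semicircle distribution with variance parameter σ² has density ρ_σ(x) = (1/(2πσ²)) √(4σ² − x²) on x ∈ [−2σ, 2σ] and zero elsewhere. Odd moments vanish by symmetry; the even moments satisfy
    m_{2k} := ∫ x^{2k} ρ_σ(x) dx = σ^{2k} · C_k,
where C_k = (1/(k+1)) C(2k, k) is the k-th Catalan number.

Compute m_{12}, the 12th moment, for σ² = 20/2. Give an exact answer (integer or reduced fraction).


By the scaled semicircle moment identity, m_{2k} = σ^{2k} · C_k with k = 6.
C_6 = (1/(k+1)) · C(2k, k) = (1/7) · C(12, 6) = (1/7) · 924 = 132.
σ^{2k} = (σ²)^k = (20/2)^6 = 1000000.

Therefore m_{12} = σ^{12} · C_6 = 1000000 · 132 = 132000000.


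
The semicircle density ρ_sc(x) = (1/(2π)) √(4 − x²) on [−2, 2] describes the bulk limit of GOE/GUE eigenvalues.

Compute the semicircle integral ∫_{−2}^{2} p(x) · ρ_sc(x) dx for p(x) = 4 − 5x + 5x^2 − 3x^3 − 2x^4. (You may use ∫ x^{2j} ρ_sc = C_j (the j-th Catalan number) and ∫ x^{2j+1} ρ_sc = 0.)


Write p(x) = Σ a_i x^i, split into monomials and integrate each against ρ_sc separately.
Using ∫ x^{2j} ρ_sc = C_j = (1/(j+1)) C(2j, j) (Catalan numbers) and ∫ x^{2j+1} ρ_sc = 0 (odd monomials vanish by symmetry):
  i = 0 (even): a_0 · C_{0} = 4 · 1 = 4
  i = 1 (odd): ∫ x^1 ρ_sc = 0 (vanishes)
  i = 2 (even): a_2 · C_{1} = 5 · 1 = 5
  i = 3 (odd): ∫ x^3 ρ_sc = 0 (vanishes)
  i = 4 (even): a_4 · C_{2} = -2 · 2 = -4

Summing the contributions: ∫_{−2}^{2} p(x) ρ_sc(x) dx = 4 + 5 + (-4) = 5.


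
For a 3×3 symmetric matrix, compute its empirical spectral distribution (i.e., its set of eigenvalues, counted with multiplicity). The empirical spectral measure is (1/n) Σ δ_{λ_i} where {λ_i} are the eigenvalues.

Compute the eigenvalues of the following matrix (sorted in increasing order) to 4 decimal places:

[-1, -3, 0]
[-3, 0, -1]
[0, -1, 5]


Since M is real symmetric, all three eigenvalues are real; they are the roots of det(λI − M) = λ³ − (tr M) λ² + s λ − det M, where s is the sum of the principal 2×2 minors.
tr M = -1 + 0 + 5 = 4.
s = ((-1)·0 − (-3)²) + ((-1)·5 − 0²) + (0·5 − (-1)²) = -9 + (-5) + (-1) = -15.
det M (expand along row 1) = (-1)·(-1) − (-3)·(-15) + 0·3 = -44.
Characteristic polynomial: λ³ − 4λ² − 15λ + 44 = 0.
Substitute λ = y + (tr M)/3 = y + 1.333333 to remove the quadratic term: y³ + p·y + q = 0 with p = s − (tr M)²/3 = -20.333333 and q = −2(tr M)³/27 + (tr M)·s/3 − det M = 19.259259.
Three real roots ⇒ use the trigonometric (Viète) form: r = 2√(−p/3) = 5.206833, φ = arccos(3q/(p·r)) = arccos(-0.545731) = 2.148058 rad.
y_k = r·cos(φ/3 − 2πk/3) for k = 0, 1, 2 gives y = 3.928163, 0.995730, -4.923893.
λ_k = y_k + 1.333333 gives λ = 5.2615, 2.3291, -3.5906 (check: the sum is 4.0000 = tr M).

Eigenvalues sorted in increasing order: [-3.5906, 2.3291, 5.2615].


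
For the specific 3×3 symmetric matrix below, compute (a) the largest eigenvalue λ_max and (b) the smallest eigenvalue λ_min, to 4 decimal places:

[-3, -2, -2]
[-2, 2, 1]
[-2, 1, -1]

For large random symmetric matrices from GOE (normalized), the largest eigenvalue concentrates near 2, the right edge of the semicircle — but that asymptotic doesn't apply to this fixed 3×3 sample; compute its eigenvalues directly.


Since M is real symmetric, all three eigenvalues are real; they are the roots of det(λI − M) = λ³ − (tr M) λ² + s λ − det M, where s is the sum of the principal 2×2 minors.
tr M = -3 + 2 + (-1) = -2.
s = ((-3)·2 − (-2)²) + ((-3)·(-1) − (-2)²) + (2·(-1) − 1²) = -10 + (-1) + (-3) = -14.
det M (expand along row 1) = (-3)·(-3) − (-2)·4 + (-2)·2 = 13.
Characteristic polynomial: λ³ + 2λ² − 14λ − 13 = 0.
Substitute λ = y + (tr M)/3 = y − 0.666667 to remove the quadratic term: y³ + p·y + q = 0 with p = s − (tr M)²/3 = -15.333333 and q = −2(tr M)³/27 + (tr M)·s/3 − det M = -3.074074.
Three real roots ⇒ use the trigonometric (Viète) form: r = 2√(−p/3) = 4.521553, φ = arccos(3q/(p·r)) = arccos(0.133018) = 1.437383 rad.
y_k = r·cos(φ/3 − 2πk/3) for k = 0, 1, 2 gives y = 4.012415, -0.201013, -3.811402.
λ_k = y_k − 0.666667 gives λ = 3.3457, -0.8677, -4.4781 (check: the sum is -2.0000 = tr M).

Hence λ_max = 3.3457 and λ_min = -4.4781.


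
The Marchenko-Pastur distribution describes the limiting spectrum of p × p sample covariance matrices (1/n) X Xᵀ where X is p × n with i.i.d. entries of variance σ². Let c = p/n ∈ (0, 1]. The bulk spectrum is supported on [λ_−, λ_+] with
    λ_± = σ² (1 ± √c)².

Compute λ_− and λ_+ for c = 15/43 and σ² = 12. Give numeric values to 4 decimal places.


c = 15/43 = 0.348837; √c = 0.590624.
λ_− = σ² (1 − √c)² = 12 · (1 − 0.590624)² = 12 · (0.409376)² = 2.011060.
λ_+ = σ² (1 + √c)² = 12 · (1 + 0.590624)² = 12 · (1.590624)² = 30.361033.

Rounded to 4 decimal places: λ_− ≈ 2.0111, λ_+ ≈ 30.3610.


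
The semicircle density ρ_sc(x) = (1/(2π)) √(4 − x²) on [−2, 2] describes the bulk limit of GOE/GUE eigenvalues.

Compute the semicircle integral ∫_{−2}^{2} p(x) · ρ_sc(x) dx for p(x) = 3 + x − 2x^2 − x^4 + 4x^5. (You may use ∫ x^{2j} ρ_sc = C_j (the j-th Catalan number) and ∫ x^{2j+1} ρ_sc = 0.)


Write p(x) = Σ a_i x^i, split into monomials and integrate each against ρ_sc separately.
Using ∫ x^{2j} ρ_sc = C_j = (1/(j+1)) C(2j, j) (Catalan numbers) and ∫ x^{2j+1} ρ_sc = 0 (odd monomials vanish by symmetry):
  i = 0 (even): a_0 · C_{0} = 3 · 1 = 3
  i = 1 (odd): ∫ x^1 ρ_sc = 0 (vanishes)
  i = 2 (even): a_2 · C_{1} = -2 · 1 = -2
  i = 4 (even): a_4 · C_{2} = -1 · 2 = -2
  i = 5 (odd): ∫ x^5 ρ_sc = 0 (vanishes)

Summing the contributions: ∫_{−2}^{2} p(x) ρ_sc(x) dx = 3 + (-2) + (-2) = -1.


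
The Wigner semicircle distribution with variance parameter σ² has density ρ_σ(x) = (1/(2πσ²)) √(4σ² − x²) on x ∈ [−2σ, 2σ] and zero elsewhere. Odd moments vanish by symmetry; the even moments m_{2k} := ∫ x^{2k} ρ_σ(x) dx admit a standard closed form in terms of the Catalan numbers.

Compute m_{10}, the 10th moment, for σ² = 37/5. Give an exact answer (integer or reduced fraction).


By the scaled semicircle moment identity, m_{2k} = σ^{2k} · C_k with k = 5.
C_5 = (1/(k+1)) · C(2k, k) = (1/6) · C(10, 5) = (1/6) · 252 = 42.
σ^{2k} = (σ²)^k = (37/5)^5 = 69343957/3125.

Therefore m_{10} = σ^{10} · C_5 = (69343957/3125) · 42 = 2912446194/3125.


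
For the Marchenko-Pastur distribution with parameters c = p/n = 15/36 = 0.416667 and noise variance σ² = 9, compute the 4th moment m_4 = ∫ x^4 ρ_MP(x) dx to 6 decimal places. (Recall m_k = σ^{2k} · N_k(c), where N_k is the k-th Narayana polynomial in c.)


E[X⁴] = σ⁸ (1 + 6c + 6c² + c³) (fourth MP moment). With σ² = 9 (so σ⁸ = 6561) and c = 15/36 = 0.416667: E[X⁴] = 6561 · (1 + 6·0.416667 + 6·(0.416667)² + (0.416667)³) = 6561 · 4.614005.

So E[X^4] = 30272.484375.


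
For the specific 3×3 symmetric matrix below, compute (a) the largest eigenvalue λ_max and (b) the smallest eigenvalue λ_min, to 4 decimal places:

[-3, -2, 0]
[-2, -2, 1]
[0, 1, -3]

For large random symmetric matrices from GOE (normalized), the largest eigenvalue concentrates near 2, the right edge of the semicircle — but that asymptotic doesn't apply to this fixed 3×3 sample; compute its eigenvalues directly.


Since M is real symmetric, all three eigenvalues are real; they are the roots of det(λI − M) = λ³ − (tr M) λ² + s λ − det M, where s is the sum of the principal 2×2 minors.
tr M = -3 + (-2) + (-3) = -8.
s = ((-3)·(-2) − (-2)²) + ((-3)·(-3) − 0²) + ((-2)·(-3) − 1²) = 2 + 9 + 5 = 16.
det M (expand along row 1) = (-3)·5 − (-2)·6 + 0·(-2) = -3.
Characteristic polynomial: λ³ + 8λ² + 16λ + 3 = 0.
Substitute λ = y + (tr M)/3 = y − 2.666667 to remove the quadratic term: y³ + p·y + q = 0 with p = s − (tr M)²/3 = -5.333333 and q = −2(tr M)³/27 + (tr M)·s/3 − det M = -1.740741.
Three real roots ⇒ use the trigonometric (Viète) form: r = 2√(−p/3) = 2.666667, φ = arccos(3q/(p·r)) = arccos(0.367188) = 1.194813 rad.
y_k = r·cos(φ/3 − 2πk/3) for k = 0, 1, 2 gives y = 2.457955, -0.333333, -2.124621.
λ_k = y_k − 2.666667 gives λ = -0.2087, -3.0000, -4.7913 (check: the sum is -8.0000 = tr M).

Hence λ_max = -0.2087 and λ_min = -4.7913.


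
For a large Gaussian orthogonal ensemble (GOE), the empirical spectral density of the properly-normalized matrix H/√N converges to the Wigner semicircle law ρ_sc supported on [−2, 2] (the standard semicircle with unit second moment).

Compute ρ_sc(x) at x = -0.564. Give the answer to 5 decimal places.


ρ_sc(x) = (1/(2π)) √(4 − x²). With x = -0.564:
  4 − x² = 4 − (-0.564)² = 4 − 0.318096 = 3.681904.
  √(4 − x²) = 1.918829.
  1/(2π) = 0.159155.
  ρ_sc(-0.564) = 0.159155 · 1.918829 = 0.305391.

Rounded to 5 decimal places: ρ_sc(-0.564) ≈ 0.30539.


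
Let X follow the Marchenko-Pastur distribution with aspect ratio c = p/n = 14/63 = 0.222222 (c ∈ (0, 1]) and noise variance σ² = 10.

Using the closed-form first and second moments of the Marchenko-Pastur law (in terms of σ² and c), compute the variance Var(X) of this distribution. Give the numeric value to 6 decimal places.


Recall the MP moments m_1 = E[X] = σ² and m_2 = E[X²] = σ⁴ (1 + c).
m_1 = E[X] = σ² = 10, so m_1² = 100.
m_2 = E[X²] = σ⁴ (1 + c) = 100 · (1 + 0.222222) = 100 · 1.222222 = 122.222222.
(Note m_2 − m_1² simplifies to c · σ⁴ = 0.222222 · 100.)

Var(X) = m_2 − m_1² = 122.222222 − 100 = 22.222222.


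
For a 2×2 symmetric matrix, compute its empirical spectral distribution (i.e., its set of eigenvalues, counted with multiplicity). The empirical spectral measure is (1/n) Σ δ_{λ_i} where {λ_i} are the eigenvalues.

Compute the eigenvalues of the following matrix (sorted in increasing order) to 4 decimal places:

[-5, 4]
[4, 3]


Since M is real symmetric, both eigenvalues are real; they are the roots of det(λI − M) = λ² − (tr M) λ + det M.
tr M = -5 + 3 = -2.
det M = (-5)·3 − 4² = -15 − 16 = -31.
Characteristic polynomial: λ² + 2λ − 31 = 0.
Discriminant Δ = (tr M)² − 4·det M = 4 − (-124) = 128; √Δ = 11.313708.
λ = (tr M ± √Δ)/2 = (-2 ± 11.313708)/2, giving (tr M − √Δ)/2 = -6.6569 and (tr M + √Δ)/2 = 4.6569.

Eigenvalues sorted in increasing order: [-6.6569, 4.6569].


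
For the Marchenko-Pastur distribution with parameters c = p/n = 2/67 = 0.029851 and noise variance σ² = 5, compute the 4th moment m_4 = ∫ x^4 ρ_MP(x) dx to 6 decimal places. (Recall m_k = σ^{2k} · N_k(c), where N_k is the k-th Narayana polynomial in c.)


E[X⁴] = σ⁸ (1 + 6c + 6c² + c³) (fourth MP moment). With σ² = 5 (so σ⁸ = 625) and c = 2/67 = 0.029851: E[X⁴] = 625 · (1 + 6·0.029851 + 6·(0.029851)² + (0.029851)³) = 625 · 1.184477.

So E[X^4] = 740.298424.


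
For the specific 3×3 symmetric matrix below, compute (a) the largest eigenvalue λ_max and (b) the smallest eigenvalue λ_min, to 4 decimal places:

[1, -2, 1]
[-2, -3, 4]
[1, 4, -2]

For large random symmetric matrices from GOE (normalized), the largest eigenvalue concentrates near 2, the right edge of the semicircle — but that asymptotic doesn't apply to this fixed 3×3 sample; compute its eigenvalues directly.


Since M is real symmetric, all three eigenvalues are real; they are the roots of det(λI − M) = λ³ − (tr M) λ² + s λ − det M, where s is the sum of the principal 2×2 minors.
tr M = 1 + (-3) + (-2) = -4.
s = (1·(-3) − (-2)²) + (1·(-2) − 1²) + ((-3)·(-2) − 4²) = -7 + (-3) + (-10) = -20.
det M (expand along row 1) = 1·(-10) − (-2)·0 + 1·(-5) = -15.
Characteristic polynomial: λ³ + 4λ² − 20λ + 15 = 0.
Substitute λ = y + (tr M)/3 = y − 1.333333 to remove the quadratic term: y³ + p·y + q = 0 with p = s − (tr M)²/3 = -25.333333 and q = −2(tr M)³/27 + (tr M)·s/3 − det M = 46.407407.
Three real roots ⇒ use the trigonometric (Viète) form: r = 2√(−p/3) = 5.811865, φ = arccos(3q/(p·r)) = arccos(-0.945585) = 2.810185 rad.
y_k = r·cos(φ/3 − 2πk/3) for k = 0, 1, 2 gives y = 3.443106, 2.333333, -5.776439.
λ_k = y_k − 1.333333 gives λ = 2.1098, 1.0000, -7.1098 (check: the sum is -4.0000 = tr M).

Hence λ_max = 2.1098 and λ_min = -7.1098.


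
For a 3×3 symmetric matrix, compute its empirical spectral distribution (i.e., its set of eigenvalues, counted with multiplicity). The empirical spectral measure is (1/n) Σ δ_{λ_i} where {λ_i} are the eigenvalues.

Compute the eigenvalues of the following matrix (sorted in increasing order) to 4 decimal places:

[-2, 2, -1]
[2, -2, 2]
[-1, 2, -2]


Since M is real symmetric, all three eigenvalues are real; they are the roots of det(λI − M) = λ³ − (tr M) λ² + s λ − det M, where s is the sum of the principal 2×2 minors.
tr M = -2 + (-2) + (-2) = -6.
s = ((-2)·(-2) − 2²) + ((-2)·(-2) − (-1)²) + ((-2)·(-2) − 2²) = 0 + 3 + 0 = 3.
det M (expand along row 1) = (-2)·0 − 2·(-2) + (-1)·2 = 2.
Characteristic polynomial: λ³ + 6λ² + 3λ − 2 = 0.
Substitute λ = y + (tr M)/3 = y − 2.000000 to remove the quadratic term: y³ + p·y + q = 0 with p = s − (tr M)²/3 = -9.000000 and q = −2(tr M)³/27 + (tr M)·s/3 − det M = 8.000000.
Three real roots ⇒ use the trigonometric (Viète) form: r = 2√(−p/3) = 3.464102, φ = arccos(3q/(p·r)) = arccos(-0.769800) = 2.449325 rad.
y_k = r·cos(φ/3 − 2πk/3) for k = 0, 1, 2 gives y = 2.372281, 1.000000, -3.372281.
λ_k = y_k − 2.000000 gives λ = 0.3723, -1.0000, -5.3723 (check: the sum is -6.0000 = tr M).

Eigenvalues sorted in increasing order: [-5.3723, -1.0000, 0.3723].


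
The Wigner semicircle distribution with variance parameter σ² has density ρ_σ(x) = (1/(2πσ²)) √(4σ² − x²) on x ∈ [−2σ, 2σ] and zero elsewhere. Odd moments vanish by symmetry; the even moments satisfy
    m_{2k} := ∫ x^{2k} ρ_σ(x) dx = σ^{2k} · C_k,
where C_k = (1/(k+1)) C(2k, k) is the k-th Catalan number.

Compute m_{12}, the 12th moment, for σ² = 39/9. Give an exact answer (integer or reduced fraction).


By the scaled semicircle moment identity, m_{2k} = σ^{2k} · C_k with k = 6.
C_6 = (1/(k+1)) · C(2k, k) = (1/7) · C(12, 6) = (1/7) · 924 = 132.
σ^{2k} = (σ²)^k = (39/9)^6 = 4826809/729.

Therefore m_{12} = σ^{12} · C_6 = (4826809/729) · 132 = 212379596/243.


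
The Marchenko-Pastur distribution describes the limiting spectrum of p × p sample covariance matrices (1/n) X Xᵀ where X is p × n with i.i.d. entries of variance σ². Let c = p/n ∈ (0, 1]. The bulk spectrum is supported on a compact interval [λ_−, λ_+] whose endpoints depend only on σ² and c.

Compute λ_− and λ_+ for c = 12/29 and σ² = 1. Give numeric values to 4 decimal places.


c = 12/29 = 0.413793; √c = 0.643268.
λ_− = σ² (1 − √c)² = 1 · (1 − 0.643268)² = 1 · (0.356732)² = 0.127258.
λ_+ = σ² (1 + √c)² = 1 · (1 + 0.643268)² = 1 · (1.643268)² = 2.700328.

Rounded to 4 decimal places: λ_− ≈ 0.1273, λ_+ ≈ 2.7003.


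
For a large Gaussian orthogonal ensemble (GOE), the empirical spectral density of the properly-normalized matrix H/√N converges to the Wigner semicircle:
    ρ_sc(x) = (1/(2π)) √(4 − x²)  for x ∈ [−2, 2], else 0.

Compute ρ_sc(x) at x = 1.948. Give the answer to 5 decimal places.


ρ_sc(x) = (1/(2π)) √(4 − x²). With x = 1.948:
  4 − x² = 4 − (1.948)² = 4 − 3.794704 = 0.205296.
  √(4 − x²) = 0.453096.
  1/(2π) = 0.159155.
  ρ_sc(1.948) = 0.159155 · 0.453096 = 0.072112.

Rounded to 5 decimal places: ρ_sc(1.948) ≈ 0.07211.


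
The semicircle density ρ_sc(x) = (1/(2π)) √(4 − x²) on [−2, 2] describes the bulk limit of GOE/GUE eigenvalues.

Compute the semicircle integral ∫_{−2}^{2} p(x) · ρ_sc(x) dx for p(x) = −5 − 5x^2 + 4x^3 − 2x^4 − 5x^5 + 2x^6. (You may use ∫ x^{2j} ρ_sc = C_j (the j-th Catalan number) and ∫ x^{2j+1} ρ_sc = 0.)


Write p(x) = Σ a_i x^i, split into monomials and integrate each against ρ_sc separately.
Using ∫ x^{2j} ρ_sc = C_j = (1/(j+1)) C(2j, j) (Catalan numbers) and ∫ x^{2j+1} ρ_sc = 0 (odd monomials vanish by symmetry):
  i = 0 (even): a_0 · C_{0} = -5 · 1 = -5
  i = 2 (even): a_2 · C_{1} = -5 · 1 = -5
  i = 3 (odd): ∫ x^3 ρ_sc = 0 (vanishes)
  i = 4 (even): a_4 · C_{2} = -2 · 2 = -4
  i = 5 (odd): ∫ x^5 ρ_sc = 0 (vanishes)
  i = 6 (even): a_6 · C_{3} = 2 · 5 = 10

Summing the contributions: ∫_{−2}^{2} p(x) ρ_sc(x) dx = (-5) + (-5) + (-4) + 10 = -4.


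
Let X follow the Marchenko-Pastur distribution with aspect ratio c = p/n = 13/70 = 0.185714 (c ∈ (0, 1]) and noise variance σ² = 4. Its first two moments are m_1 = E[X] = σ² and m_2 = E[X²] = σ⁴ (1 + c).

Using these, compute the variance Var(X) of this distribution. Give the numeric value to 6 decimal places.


m_1 = E[X] = σ² = 4, so m_1² = 16.
m_2 = E[X²] = σ⁴ (1 + c) = 16 · (1 + 0.185714) = 16 · 1.185714 = 18.971429.
(Note m_2 − m_1² simplifies to c · σ⁴ = 0.185714 · 16.)

Var(X) = m_2 − m_1² = 18.971429 − 16 = 2.971429.


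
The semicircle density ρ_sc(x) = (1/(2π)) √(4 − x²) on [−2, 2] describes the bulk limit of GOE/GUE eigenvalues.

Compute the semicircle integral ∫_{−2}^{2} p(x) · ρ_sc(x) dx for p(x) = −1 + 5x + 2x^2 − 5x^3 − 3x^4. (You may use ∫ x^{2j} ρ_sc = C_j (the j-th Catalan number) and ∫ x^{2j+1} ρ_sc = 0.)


Write p(x) = Σ a_i x^i, split into monomials and integrate each against ρ_sc separately.
Using ∫ x^{2j} ρ_sc = C_j = (1/(j+1)) C(2j, j) (Catalan numbers) and ∫ x^{2j+1} ρ_sc = 0 (odd monomials vanish by symmetry):
  i = 0 (even): a_0 · C_{0} = -1 · 1 = -1
  i = 1 (odd): ∫ x^1 ρ_sc = 0 (vanishes)
  i = 2 (even): a_2 · C_{1} = 2 · 1 = 2
  i = 3 (odd): ∫ x^3 ρ_sc = 0 (vanishes)
  i = 4 (even): a_4 · C_{2} = -3 · 2 = -6

Summing the contributions: ∫_{−2}^{2} p(x) ρ_sc(x) dx = (-1) + 2 + (-6) = -5.


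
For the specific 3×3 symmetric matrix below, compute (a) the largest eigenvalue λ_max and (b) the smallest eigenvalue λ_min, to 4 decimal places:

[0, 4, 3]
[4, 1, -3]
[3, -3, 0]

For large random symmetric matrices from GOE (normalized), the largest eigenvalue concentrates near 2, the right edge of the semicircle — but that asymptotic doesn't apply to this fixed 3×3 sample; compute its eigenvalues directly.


Since M is real symmetric, all three eigenvalues are real; they are the roots of det(λI − M) = λ³ − (tr M) λ² + s λ − det M, where s is the sum of the principal 2×2 minors.
tr M = 0 + 1 + 0 = 1.
s = (0·1 − 4²) + (0·0 − 3²) + (1·0 − (-3)²) = -16 + (-9) + (-9) = -34.
det M (expand along row 1) = 0·(-9) − 4·9 + 3·(-15) = -81.
Characteristic polynomial: λ³ − λ² − 34λ + 81 = 0.
Substitute λ = y + (tr M)/3 = y + 0.333333 to remove the quadratic term: y³ + p·y + q = 0 with p = s − (tr M)²/3 = -34.333333 and q = −2(tr M)³/27 + (tr M)·s/3 − det M = 69.592593.
Three real roots ⇒ use the trigonometric (Viète) form: r = 2√(−p/3) = 6.765928, φ = arccos(3q/(p·r)) = arccos(-0.898754) = 2.687716 rad.
y_k = r·cos(φ/3 − 2πk/3) for k = 0, 1, 2 gives y = 4.227434, 2.461208, -6.688642.
λ_k = y_k + 0.333333 gives λ = 4.5608, 2.7945, -6.3553 (check: the sum is 1.0000 = tr M).

Hence λ_max = 4.5608 and λ_min = -6.3553.
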